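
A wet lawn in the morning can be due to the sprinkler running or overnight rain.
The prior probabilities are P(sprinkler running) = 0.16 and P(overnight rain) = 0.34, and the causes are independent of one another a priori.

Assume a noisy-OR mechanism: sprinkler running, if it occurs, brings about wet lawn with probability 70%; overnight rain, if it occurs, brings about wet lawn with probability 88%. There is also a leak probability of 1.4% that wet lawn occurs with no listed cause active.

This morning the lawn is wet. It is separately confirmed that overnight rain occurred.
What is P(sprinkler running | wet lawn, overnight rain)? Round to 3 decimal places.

Under noisy-OR, P(wet lawn | causes) = 1 − (1−0.014)·∏(1−qᵢ) over the active causes.
Enumerate both values of sprinkler running and weight by the priors:
  P(wet lawn | overnight rain) = 0.88168*0.84 + 0.964504*0.16
        = 0.740611 + 0.154321 = 0.894932
The terms with sprinkler running present sum to 0.154321, so
  P(sprinkler running | wet lawn, overnight rain) = 0.154321 / 0.894932 ≈ 0.172

P(sprinkler running | wet lawn, overnight rain) ≈ 0.172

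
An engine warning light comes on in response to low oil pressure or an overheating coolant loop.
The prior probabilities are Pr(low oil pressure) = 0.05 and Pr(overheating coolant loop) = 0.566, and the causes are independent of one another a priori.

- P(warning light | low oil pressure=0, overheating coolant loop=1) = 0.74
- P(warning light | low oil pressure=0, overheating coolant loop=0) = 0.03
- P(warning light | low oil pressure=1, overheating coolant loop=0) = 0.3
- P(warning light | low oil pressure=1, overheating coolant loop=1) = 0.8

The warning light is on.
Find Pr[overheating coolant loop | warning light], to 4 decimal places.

Pr[overheating coolant loop | warning light] ≈ 0.9570

Enumerate the 4 (low oil pressure, overheating coolant loop) configurations and weight by the priors:
  P(warning light) = 0.03*0.95*0.434 + 0.74*0.95*0.566 + 0.3*0.05*0.434 + 0.8*0.05*0.566
        = 0.012369 + 0.397898 + 0.006510 + 0.022640 = 0.439417
The terms with overheating coolant loop present sum to 0.420538, so
  P(overheating coolant loop | warning light) = 0.420538 / 0.439417 ≈ 0.9570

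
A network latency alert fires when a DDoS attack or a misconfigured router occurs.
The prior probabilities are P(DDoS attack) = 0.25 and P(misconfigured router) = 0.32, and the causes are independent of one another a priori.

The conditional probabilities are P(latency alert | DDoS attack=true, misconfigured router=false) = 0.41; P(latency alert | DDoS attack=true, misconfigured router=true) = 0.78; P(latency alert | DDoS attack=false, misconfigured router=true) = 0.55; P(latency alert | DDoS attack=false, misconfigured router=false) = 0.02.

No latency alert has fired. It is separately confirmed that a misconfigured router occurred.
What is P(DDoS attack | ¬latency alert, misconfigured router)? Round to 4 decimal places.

Numerator (weight on configurations with DDoS attack): 0.22*0.25 = 0.055000
The normalizing constant is 0.45*0.75 + 0.22*0.25 = 0.392500
Posterior = 0.055000 / 0.392500 ≈ 0.1401

P(DDoS attack | ¬latency alert, misconfigured router) ≈ 0.1401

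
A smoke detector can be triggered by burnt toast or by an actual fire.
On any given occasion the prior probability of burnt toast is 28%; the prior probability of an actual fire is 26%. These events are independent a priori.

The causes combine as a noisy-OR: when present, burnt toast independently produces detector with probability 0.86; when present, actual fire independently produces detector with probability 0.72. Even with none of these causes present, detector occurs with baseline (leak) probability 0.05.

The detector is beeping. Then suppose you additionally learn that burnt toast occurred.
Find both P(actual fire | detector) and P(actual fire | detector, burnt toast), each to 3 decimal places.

P(actual fire | detector) ≈ 0.501; P(actual fire | detector, burnt toast) ≈ 0.281

Under noisy-OR, P(detector | causes) = 1 − (1−0.05)·∏(1−qᵢ) over the active causes.
Numerator (weight on configurations with actual fire): 0.137405 + 0.070089 = 0.207494
Normalizer over all consistent configurations: 0.05×0.72×0.74 + 0.734×0.72×0.26 + 0.867×0.28×0.74 + 0.96276×0.28×0.26 = 0.413776
Posterior = 0.207494 / 0.413776 ≈ 0.501

Now also conditioning on burnt toast=true:
By total probability over both values of actual fire:
  P(detector | burnt toast) = 0.867*0.74 + 0.96276*0.26
        = 0.641580 + 0.250318 = 0.891898
The terms with actual fire present sum to 0.250318, so
  P(actual fire | detector, burnt toast) = 0.250318 / 0.891898 ≈ 0.281
This is intercausal reasoning (explaining away): once burnt toast accounts for the detector, actual fire becomes less likely.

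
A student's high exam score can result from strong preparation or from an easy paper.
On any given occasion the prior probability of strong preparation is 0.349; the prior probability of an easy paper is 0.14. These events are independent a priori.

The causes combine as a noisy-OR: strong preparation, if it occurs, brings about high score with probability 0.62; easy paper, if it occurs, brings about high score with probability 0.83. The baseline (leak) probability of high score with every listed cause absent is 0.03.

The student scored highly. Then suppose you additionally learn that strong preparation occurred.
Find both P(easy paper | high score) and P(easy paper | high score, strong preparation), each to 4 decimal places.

P(easy paper | high score) ≈ 0.3714; P(easy paper | high score, strong preparation) ≈ 0.1946

Under noisy-OR, P(high score | causes) = 1 − (1−0.03)·∏(1−qᵢ) over the active causes.
Numerator (weight on configurations with easy paper): 0.076111 + 0.045798 = 0.121909
The normalizing constant is 0.03·0.651·0.86 + 0.8351·0.651·0.14 + 0.6314·0.349·0.86 + 0.937338·0.349·0.14 = 0.328213
P(easy paper | high score) = 0.121909/0.328213 ≈ 0.3714

Now condition on the additional information:
Numerator (weight on configurations with easy paper): 0.937338×0.14 = 0.131227
The normalizing constant is 0.6314×0.86 + 0.937338×0.14 = 0.674231
P(easy paper | high score, strong preparation) = 0.131227/0.674231 ≈ 0.1946
Conditioning on strong preparation lowers the posterior on easy paper: the classic explaining-away effect in a common-effect structure.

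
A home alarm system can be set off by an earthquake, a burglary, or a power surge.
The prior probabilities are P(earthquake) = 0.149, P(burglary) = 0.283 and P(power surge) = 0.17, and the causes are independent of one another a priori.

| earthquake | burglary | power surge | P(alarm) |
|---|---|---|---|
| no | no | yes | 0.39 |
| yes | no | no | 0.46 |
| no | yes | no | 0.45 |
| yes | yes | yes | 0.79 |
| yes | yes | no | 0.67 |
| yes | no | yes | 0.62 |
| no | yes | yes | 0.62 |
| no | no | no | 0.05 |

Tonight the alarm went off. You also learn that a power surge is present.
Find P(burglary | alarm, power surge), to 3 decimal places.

By total probability over the 4 (earthquake, burglary) configurations:
  P(alarm | power surge) = 0.39×0.851×0.717 + 0.62×0.851×0.283 + 0.62×0.149×0.717 + 0.79×0.149×0.283
        = 0.237965 + 0.149316 + 0.066236 + 0.033312 = 0.486829
Keeping only the burglary-present terms gives 0.182628, so
  P(burglary | alarm, power surge) = 0.182628 / 0.486829 ≈ 0.375

P(burglary | alarm, power surge) ≈ 0.375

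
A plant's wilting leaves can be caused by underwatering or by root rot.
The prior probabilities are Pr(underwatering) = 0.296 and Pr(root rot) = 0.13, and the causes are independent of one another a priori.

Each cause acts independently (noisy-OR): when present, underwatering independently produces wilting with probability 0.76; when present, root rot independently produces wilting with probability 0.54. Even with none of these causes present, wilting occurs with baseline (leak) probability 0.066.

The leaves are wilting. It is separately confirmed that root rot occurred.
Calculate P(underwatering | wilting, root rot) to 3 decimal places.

P(underwatering | wilting, root rot) ≈ 0.398

Under noisy-OR, P(wilting | causes) = 1 − (1−0.066)·∏(1−qᵢ) over the active causes.
Sum P(wilting|·) weighted by the priors over both values of underwatering:
  P(wilting | root rot) = 0.57036·0.704 + 0.896886·0.296
        = 0.401533 + 0.265478 = 0.667011
The terms with underwatering present sum to 0.265478, so
  P(underwatering | wilting, root rot) = 0.265478 / 0.667011 ≈ 0.398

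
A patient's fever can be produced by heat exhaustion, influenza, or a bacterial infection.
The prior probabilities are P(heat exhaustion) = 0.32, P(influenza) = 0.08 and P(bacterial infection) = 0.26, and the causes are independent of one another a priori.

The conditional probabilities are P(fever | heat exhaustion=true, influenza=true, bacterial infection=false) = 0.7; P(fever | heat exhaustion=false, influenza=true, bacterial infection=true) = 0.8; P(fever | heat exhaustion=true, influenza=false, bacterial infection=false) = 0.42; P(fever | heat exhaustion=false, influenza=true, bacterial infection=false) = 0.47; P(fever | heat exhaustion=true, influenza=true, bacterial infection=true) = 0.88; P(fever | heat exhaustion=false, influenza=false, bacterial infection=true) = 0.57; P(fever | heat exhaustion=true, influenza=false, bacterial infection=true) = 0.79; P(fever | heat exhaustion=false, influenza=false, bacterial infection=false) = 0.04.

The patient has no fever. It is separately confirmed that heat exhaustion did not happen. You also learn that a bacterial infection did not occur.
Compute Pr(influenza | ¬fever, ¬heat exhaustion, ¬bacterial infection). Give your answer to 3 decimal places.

Pr(influenza | ¬fever, ¬heat exhaustion, ¬bacterial infection) ≈ 0.046

Sum P(¬fever|·) weighted by the priors over both values of influenza:
  P(¬fever | ¬heat exhaustion, ¬bacterial infection) = 0.96×0.92 + 0.53×0.08
        = 0.883200 + 0.042400 = 0.925600
Keeping only the influenza-present terms gives 0.042400, so
  P(influenza | ¬fever, ¬heat exhaustion, ¬bacterial infection) = 0.042400 / 0.925600 ≈ 0.046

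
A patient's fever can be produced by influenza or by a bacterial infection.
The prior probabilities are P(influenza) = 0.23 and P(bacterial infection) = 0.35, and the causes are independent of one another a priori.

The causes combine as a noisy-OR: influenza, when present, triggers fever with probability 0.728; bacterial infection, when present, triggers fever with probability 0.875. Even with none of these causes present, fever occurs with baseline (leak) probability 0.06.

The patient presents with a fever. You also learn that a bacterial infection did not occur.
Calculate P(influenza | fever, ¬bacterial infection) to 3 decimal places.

P(influenza | fever, ¬bacterial infection) ≈ 0.787

Under noisy-OR, P(fever | causes) = 1 − (1−0.06)·∏(1−qᵢ) over the active causes.
Sum P(fever|·) weighted by the priors over both values of influenza:
  P(fever | ¬bacterial infection) = 0.06·0.77 + 0.74432·0.23
        = 0.046200 + 0.171194 = 0.217394
Keeping only the influenza-present terms gives 0.171194, so
  P(influenza | fever, ¬bacterial infection) = 0.171194 / 0.217394 ≈ 0.787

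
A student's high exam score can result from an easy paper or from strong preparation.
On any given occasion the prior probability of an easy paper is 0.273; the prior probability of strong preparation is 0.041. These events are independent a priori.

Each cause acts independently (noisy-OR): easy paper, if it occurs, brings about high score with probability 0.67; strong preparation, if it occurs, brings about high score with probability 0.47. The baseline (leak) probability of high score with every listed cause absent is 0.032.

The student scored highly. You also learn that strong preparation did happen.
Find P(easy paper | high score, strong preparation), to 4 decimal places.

Under noisy-OR, P(high score | causes) = 1 − (1−0.032)·∏(1−qᵢ) over the active causes.
Numerator (weight on configurations with easy paper): 0.830697·0.273 = 0.226780
Denominator P(high score | strong preparation): 0.48696·0.727 + 0.830697·0.273 = 0.580800
P(easy paper | high score, strong preparation) = 0.226780/0.580800 ≈ 0.3905

P(easy paper | high score, strong preparation) ≈ 0.3905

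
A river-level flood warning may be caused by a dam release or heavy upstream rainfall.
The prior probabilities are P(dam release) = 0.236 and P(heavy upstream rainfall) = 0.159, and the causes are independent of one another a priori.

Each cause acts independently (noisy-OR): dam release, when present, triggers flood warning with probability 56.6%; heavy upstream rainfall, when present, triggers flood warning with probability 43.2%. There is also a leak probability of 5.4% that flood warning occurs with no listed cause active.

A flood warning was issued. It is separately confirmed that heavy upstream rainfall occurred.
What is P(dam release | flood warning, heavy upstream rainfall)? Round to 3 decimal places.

P(dam release | flood warning, heavy upstream rainfall) ≈ 0.339

Under noisy-OR, P(flood warning | causes) = 1 − (1−0.054)·∏(1−qᵢ) over the active causes.
For the numerator, keep only dam release=true terms: 0.7668·0.236 = 0.180965
Denominator P(flood warning | heavy upstream rainfall): 0.462672·0.764 + 0.7668·0.236 = 0.534446
P(dam release | flood warning, heavy upstream rainfall) = 0.180965/0.534446 ≈ 0.339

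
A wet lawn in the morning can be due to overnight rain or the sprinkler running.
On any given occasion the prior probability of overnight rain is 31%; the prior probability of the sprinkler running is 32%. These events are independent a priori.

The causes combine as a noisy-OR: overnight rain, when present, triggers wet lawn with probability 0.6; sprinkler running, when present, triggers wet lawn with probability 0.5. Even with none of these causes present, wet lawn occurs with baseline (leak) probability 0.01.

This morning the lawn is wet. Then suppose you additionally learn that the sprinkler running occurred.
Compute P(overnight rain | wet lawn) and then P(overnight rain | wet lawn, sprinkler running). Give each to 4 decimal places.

P(overnight rain | wet lawn) ≈ 0.6403; P(overnight rain | wet lawn, sprinkler running) ≈ 0.4164

Under noisy-OR, P(wet lawn | causes) = 1 − (1−0.01)·∏(1−qᵢ) over the active causes.
Enumerate the 4 (overnight rain, sprinkler running) configurations and weight by the priors:
  P(wet lawn) = 0.01*0.69*0.68 + 0.505*0.69*0.32 + 0.604*0.31*0.68 + 0.802*0.31*0.32
        = 0.004692 + 0.111504 + 0.127323 + 0.079558 = 0.323077
The terms with overnight rain present sum to 0.206881, so
  P(overnight rain | wet lawn) = 0.206881 / 0.323077 ≈ 0.6403

With the extra evidence:
By total probability over both values of overnight rain:
  P(wet lawn | sprinkler running) = 0.505*0.69 + 0.802*0.31
        = 0.348450 + 0.248620 = 0.597070
Keeping only the overnight rain-present terms gives 0.248620, so
  P(overnight rain | wet lawn, sprinkler running) = 0.248620 / 0.597070 ≈ 0.4164
— sprinkler running explains away the evidence for overnight rain.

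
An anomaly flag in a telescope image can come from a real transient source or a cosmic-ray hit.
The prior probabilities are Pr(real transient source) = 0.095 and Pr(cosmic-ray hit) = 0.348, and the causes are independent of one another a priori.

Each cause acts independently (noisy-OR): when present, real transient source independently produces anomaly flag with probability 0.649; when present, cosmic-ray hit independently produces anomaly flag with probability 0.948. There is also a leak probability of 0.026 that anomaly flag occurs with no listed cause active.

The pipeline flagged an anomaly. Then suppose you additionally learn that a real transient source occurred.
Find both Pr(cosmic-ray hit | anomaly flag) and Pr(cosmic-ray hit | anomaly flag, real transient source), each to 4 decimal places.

Pr(cosmic-ray hit | anomaly flag) ≈ 0.8552; Pr(cosmic-ray hit | anomaly flag, real transient source) ≈ 0.4434

Under noisy-OR, P(anomaly flag | causes) = 1 − (1−0.026)·∏(1−qᵢ) over the active causes.
By total probability over the 4 (real transient source, cosmic-ray hit) configurations:
  P(anomaly flag) = 0.026*0.905*0.652 + 0.949352*0.905*0.348 + 0.658126*0.095*0.652 + 0.982223*0.095*0.348
        = 0.015342 + 0.298989 + 0.040764 + 0.032472 = 0.387567
The terms with cosmic-ray hit present sum to 0.331461, so
  P(cosmic-ray hit | anomaly flag) = 0.331461 / 0.387567 ≈ 0.8552

Now condition on the additional information:
For the numerator, keep only cosmic-ray hit=true terms: 0.982223·0.348 = 0.341814
Denominator P(anomaly flag | real transient source): 0.658126·0.652 + 0.982223·0.348 = 0.770912
Posterior = 0.341814 / 0.770912 ≈ 0.4434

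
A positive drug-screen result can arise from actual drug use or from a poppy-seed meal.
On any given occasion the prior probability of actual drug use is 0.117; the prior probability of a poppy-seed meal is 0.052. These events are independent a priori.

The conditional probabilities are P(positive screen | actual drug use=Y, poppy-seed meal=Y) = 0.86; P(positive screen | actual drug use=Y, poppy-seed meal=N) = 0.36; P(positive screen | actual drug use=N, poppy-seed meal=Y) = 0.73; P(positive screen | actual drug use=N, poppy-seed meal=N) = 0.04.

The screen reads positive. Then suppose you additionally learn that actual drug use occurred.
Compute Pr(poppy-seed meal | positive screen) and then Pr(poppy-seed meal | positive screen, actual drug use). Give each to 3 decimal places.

P(positive screen) = 0.04×0.883×0.948 + 0.73×0.883×0.052 + 0.36×0.117×0.948 + 0.86×0.117×0.052 = 0.033483 + 0.033519 + 0.039930 + 0.005232 = 0.112164
Restricting to configurations with poppy-seed meal present: 0.033519 + 0.005232 = 0.038751.
So P(poppy-seed meal | positive screen) = 0.038751/0.112164 ≈ 0.345.

With the extra evidence:
P(positive screen | actual drug use) = 0.36×0.948 + 0.86×0.052 = 0.341280 + 0.044720 = 0.386000
The poppy-seed meal-present share is 0.86×0.052 = 0.044720.
So P(poppy-seed meal | positive screen, actual drug use) = 0.044720/0.386000 ≈ 0.116.
The drop from 0.345 to 0.116 is the explaining-away (discounting) effect.

Pr(poppy-seed meal | positive screen) ≈ 0.345; Pr(poppy-seed meal | positive screen, actual drug use) ≈ 0.116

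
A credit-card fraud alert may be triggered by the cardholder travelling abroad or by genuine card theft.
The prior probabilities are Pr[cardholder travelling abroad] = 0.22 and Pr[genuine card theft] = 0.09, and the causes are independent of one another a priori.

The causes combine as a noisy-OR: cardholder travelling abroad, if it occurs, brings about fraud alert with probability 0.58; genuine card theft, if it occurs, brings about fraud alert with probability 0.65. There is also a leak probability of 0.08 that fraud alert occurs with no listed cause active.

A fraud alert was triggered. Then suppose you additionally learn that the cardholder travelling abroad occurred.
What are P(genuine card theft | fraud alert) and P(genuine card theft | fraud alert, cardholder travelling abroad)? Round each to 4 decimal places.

Under noisy-OR, P(fraud alert | causes) = 1 − (1−0.08)·∏(1−qᵢ) over the active causes.
Enumerate the 4 (cardholder travelling abroad, genuine card theft) configurations and weight by the priors:
  P(fraud alert) = 0.08*0.78*0.91 + 0.678*0.78*0.09 + 0.6136*0.22*0.91 + 0.86476*0.22*0.09
        = 0.056784 + 0.047596 + 0.122843 + 0.017122 = 0.244345
The terms with genuine card theft present sum to 0.064718, so
  P(genuine card theft | fraud alert) = 0.064718 / 0.244345 ≈ 0.2649

With the extra evidence:
Enumerate both values of genuine card theft and weight by the priors:
  P(fraud alert | cardholder travelling abroad) = 0.6136*0.91 + 0.86476*0.09
        = 0.558376 + 0.077828 = 0.636204
Keeping only the genuine card theft-present terms gives 0.077828, so
  P(genuine card theft | fraud alert, cardholder travelling abroad) = 0.077828 / 0.636204 ≈ 0.1223

P(genuine card theft | fraud alert) ≈ 0.2649; P(genuine card theft | fraud alert, cardholder travelling abroad) ≈ 0.1223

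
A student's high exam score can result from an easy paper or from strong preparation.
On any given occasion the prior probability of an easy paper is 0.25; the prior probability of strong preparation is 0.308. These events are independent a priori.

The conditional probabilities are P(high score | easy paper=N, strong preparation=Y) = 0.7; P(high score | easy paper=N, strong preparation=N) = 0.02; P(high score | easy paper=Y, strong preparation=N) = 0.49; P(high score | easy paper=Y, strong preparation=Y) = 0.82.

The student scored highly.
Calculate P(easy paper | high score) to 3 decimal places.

Sum P(high score|·) weighted by the priors over the 4 (easy paper, strong preparation) configurations:
  P(high score) = 0.02*0.75*0.692 + 0.7*0.75*0.308 + 0.49*0.25*0.692 + 0.82*0.25*0.308
        = 0.010380 + 0.161700 + 0.084770 + 0.063140 = 0.319990
The terms with easy paper present sum to 0.147910, so
  P(easy paper | high score) = 0.147910 / 0.319990 ≈ 0.462

P(easy paper | high score) ≈ 0.462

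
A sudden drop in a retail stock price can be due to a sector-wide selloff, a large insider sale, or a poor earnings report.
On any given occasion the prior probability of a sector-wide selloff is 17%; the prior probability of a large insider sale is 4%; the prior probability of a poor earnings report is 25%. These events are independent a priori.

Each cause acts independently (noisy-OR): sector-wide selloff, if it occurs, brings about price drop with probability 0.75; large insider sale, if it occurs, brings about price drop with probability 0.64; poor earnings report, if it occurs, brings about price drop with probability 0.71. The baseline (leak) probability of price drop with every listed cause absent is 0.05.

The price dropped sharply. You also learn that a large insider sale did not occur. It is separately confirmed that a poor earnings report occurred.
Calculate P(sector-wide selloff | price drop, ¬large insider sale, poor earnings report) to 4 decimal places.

Under noisy-OR, P(price drop | causes) = 1 − (1−0.05)·∏(1−qᵢ) over the active causes.
For the numerator, keep only sector-wide selloff=true terms: 0.931125·0.17 = 0.158291
Normalizer over all consistent configurations: 0.7245·0.83 + 0.931125·0.17 = 0.759626
P(sector-wide selloff | price drop, ¬large insider sale, poor earnings report) = 0.158291/0.759626 ≈ 0.2084

P(sector-wide selloff | price drop, ¬large insider sale, poor earnings report) ≈ 0.2084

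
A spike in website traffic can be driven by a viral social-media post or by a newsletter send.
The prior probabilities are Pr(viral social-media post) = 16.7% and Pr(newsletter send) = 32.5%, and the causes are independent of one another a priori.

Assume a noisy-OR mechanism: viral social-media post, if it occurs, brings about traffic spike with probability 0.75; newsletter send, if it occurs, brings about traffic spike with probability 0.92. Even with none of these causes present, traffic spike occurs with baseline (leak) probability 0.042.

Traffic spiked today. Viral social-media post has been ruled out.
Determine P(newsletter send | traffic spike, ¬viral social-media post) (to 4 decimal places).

P(newsletter send | traffic spike, ¬viral social-media post) ≈ 0.9137

Under noisy-OR, P(traffic spike | causes) = 1 − (1−0.042)·∏(1−qᵢ) over the active causes.
Enumerate both values of newsletter send and weight by the priors:
  P(traffic spike | ¬viral social-media post) = 0.042×0.675 + 0.92336×0.325
        = 0.028350 + 0.300092 = 0.328442
The terms with newsletter send present sum to 0.300092, so
  P(newsletter send | traffic spike, ¬viral social-media post) = 0.300092 / 0.328442 ≈ 0.9137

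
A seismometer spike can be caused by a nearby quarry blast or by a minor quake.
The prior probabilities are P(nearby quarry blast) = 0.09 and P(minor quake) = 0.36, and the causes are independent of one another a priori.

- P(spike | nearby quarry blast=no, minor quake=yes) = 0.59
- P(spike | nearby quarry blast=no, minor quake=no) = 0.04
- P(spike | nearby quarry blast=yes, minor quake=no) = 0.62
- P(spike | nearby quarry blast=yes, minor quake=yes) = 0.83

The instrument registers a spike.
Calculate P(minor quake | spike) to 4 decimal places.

P(minor quake | spike) ≈ 0.7886

Enumerate the 4 (nearby quarry blast, minor quake) configurations and weight by the priors:
  P(spike) = 0.04×0.91×0.64 + 0.59×0.91×0.36 + 0.62×0.09×0.64 + 0.83×0.09×0.36
        = 0.023296 + 0.193284 + 0.035712 + 0.026892 = 0.279184
Configurations with minor quake contribute 0.220176, so
  P(minor quake | spike) = 0.220176 / 0.279184 ≈ 0.7886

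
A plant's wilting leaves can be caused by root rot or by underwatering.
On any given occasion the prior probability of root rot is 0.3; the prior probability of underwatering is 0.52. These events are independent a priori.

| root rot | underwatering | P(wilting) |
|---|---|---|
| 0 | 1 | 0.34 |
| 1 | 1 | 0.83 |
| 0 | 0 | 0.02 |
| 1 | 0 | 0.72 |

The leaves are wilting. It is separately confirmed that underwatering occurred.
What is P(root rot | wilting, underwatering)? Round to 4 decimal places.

P(wilting | underwatering) = 0.34×0.7 + 0.83×0.3 = 0.238000 + 0.249000 = 0.487000
The root rot-present share is 0.83×0.3 = 0.249000.
So P(root rot | wilting, underwatering) = 0.249000/0.487000 ≈ 0.5113.

P(root rot | wilting, underwatering) ≈ 0.5113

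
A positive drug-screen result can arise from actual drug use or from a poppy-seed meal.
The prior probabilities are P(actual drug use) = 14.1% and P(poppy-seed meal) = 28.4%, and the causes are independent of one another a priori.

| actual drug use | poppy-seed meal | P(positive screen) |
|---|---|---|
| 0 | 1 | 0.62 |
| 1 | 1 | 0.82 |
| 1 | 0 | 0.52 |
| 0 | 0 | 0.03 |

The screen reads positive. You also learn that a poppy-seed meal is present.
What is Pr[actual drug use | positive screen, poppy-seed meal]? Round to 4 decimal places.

P(positive screen | poppy-seed meal) = 0.62×0.859 + 0.82×0.141 = 0.532580 + 0.115620 = 0.648200
Of this, 0.115620 comes from 0.82×0.141 (the actual drug use=true cases).
P(actual drug use | positive screen, poppy-seed meal) = 0.115620 / 0.648200 ≈ 0.1784

Pr[actual drug use | positive screen, poppy-seed meal] ≈ 0.1784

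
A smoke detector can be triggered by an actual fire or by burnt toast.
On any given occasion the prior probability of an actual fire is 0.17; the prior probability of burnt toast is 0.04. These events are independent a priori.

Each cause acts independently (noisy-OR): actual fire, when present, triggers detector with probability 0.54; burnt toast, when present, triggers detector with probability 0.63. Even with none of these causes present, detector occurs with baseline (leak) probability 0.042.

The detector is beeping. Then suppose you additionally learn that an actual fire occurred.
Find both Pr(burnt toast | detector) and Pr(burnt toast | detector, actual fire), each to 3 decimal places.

Under noisy-OR, P(detector | causes) = 1 − (1−0.042)·∏(1−qᵢ) over the active causes.
Numerator (weight on configurations with burnt toast): 0.021432 + 0.005691 = 0.027123
The normalizing constant is 0.042·0.83·0.96 + 0.64554·0.83·0.04 + 0.55932·0.17·0.96 + 0.836948·0.17·0.04 = 0.151870
Posterior = 0.027123 / 0.151870 ≈ 0.179

Now condition on the additional information:
Weight on burnt toast=true, given the evidence: 0.836948×0.04 = 0.033478
Denominator P(detector | actual fire): 0.55932×0.96 + 0.836948×0.04 = 0.570425
P(burnt toast | detector, actual fire) = 0.033478/0.570425 ≈ 0.059

Pr(burnt toast | detector) ≈ 0.179; Pr(burnt toast | detector, actual fire) ≈ 0.059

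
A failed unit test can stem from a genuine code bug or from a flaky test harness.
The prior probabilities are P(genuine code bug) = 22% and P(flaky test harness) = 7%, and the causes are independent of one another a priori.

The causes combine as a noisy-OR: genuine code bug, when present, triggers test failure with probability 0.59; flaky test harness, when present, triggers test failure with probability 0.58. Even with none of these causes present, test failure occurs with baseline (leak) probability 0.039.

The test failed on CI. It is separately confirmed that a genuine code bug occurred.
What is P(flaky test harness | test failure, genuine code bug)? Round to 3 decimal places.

Under noisy-OR, P(test failure | causes) = 1 − (1−0.039)·∏(1−qᵢ) over the active causes.
For the numerator, keep only flaky test harness=true terms: 0.834516·0.07 = 0.058416
The normalizing constant is 0.60599·0.93 + 0.834516·0.07 = 0.621987
Posterior = 0.058416 / 0.621987 ≈ 0.094

P(flaky test harness | test failure, genuine code bug) ≈ 0.094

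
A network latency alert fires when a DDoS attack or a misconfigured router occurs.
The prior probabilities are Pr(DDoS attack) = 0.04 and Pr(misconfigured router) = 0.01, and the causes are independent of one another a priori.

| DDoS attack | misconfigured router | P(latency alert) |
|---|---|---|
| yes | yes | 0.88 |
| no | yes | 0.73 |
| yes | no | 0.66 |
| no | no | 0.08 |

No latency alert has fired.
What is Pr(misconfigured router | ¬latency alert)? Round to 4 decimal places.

Weight on misconfigured router=true, given the evidence: 0.002592 + 0.000048 = 0.002640
Denominator P(¬latency alert): 0.92*0.96*0.99 + 0.27*0.96*0.01 + 0.34*0.04*0.99 + 0.12*0.04*0.01 = 0.890472
P(misconfigured router | ¬latency alert) = 0.002640/0.890472 ≈ 0.0030

Pr(misconfigured router | ¬latency alert) ≈ 0.0030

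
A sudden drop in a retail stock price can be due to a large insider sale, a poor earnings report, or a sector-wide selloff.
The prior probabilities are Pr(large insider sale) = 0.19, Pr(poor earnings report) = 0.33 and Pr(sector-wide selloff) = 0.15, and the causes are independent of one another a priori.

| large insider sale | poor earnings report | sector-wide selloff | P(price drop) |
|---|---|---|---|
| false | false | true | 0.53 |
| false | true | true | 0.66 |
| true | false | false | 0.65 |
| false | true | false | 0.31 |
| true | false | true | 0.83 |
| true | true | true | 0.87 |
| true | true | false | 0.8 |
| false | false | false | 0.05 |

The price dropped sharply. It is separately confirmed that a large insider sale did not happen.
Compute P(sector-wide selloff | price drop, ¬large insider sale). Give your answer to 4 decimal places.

P(price drop | ¬large insider sale) = 0.05×0.67×0.85 + 0.53×0.67×0.15 + 0.31×0.33×0.85 + 0.66×0.33×0.15 = 0.028475 + 0.053265 + 0.086955 + 0.032670 = 0.201365
The sector-wide selloff-present share is 0.053265 + 0.032670 = 0.085935.
P(sector-wide selloff | price drop, ¬large insider sale) = 0.085935 / 0.201365 ≈ 0.4268

P(sector-wide selloff | price drop, ¬large insider sale) ≈ 0.4268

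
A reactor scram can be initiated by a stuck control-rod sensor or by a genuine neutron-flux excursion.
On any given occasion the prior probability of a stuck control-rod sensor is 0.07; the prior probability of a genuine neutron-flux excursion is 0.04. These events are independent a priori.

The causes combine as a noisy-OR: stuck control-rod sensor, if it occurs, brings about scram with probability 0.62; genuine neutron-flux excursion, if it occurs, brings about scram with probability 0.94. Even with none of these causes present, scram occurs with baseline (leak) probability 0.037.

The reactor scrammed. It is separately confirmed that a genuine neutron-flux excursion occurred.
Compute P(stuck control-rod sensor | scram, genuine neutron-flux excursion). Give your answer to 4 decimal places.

P(stuck control-rod sensor | scram, genuine neutron-flux excursion) ≈ 0.0725

Under noisy-OR, P(scram | causes) = 1 − (1−0.037)·∏(1−qᵢ) over the active causes.
P(scram | genuine neutron-flux excursion) = 0.94222*0.93 + 0.978044*0.07 = 0.876265 + 0.068463 = 0.944728
Restricting to configurations with stuck control-rod sensor present: 0.978044*0.07 = 0.068463.
P(stuck control-rod sensor | scram, genuine neutron-flux excursion) = 0.068463 / 0.944728 ≈ 0.0725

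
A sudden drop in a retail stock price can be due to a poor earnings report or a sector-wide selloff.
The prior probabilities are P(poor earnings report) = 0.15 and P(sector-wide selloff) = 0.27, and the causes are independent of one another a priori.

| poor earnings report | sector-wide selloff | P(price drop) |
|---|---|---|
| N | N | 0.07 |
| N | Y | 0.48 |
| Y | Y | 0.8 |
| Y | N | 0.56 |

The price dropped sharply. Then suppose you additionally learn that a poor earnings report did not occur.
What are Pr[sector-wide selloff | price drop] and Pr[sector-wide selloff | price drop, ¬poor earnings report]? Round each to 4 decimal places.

Pr[sector-wide selloff | price drop] ≈ 0.5764; Pr[sector-wide selloff | price drop, ¬poor earnings report] ≈ 0.7172

Weight on sector-wide selloff=true, given the evidence: 0.110160 + 0.032400 = 0.142560
Denominator P(price drop): 0.07*0.85*0.73 + 0.48*0.85*0.27 + 0.56*0.15*0.73 + 0.8*0.15*0.27 = 0.247315
P(sector-wide selloff | price drop) = 0.142560/0.247315 ≈ 0.5764

With the extra evidence:
By total probability over both values of sector-wide selloff:
  P(price drop | ¬poor earnings report) = 0.07×0.73 + 0.48×0.27
        = 0.051100 + 0.129600 = 0.180700
Keeping only the sector-wide selloff-present terms gives 0.129600, so
  P(sector-wide selloff | price drop, ¬poor earnings report) = 0.129600 / 0.180700 ≈ 0.7172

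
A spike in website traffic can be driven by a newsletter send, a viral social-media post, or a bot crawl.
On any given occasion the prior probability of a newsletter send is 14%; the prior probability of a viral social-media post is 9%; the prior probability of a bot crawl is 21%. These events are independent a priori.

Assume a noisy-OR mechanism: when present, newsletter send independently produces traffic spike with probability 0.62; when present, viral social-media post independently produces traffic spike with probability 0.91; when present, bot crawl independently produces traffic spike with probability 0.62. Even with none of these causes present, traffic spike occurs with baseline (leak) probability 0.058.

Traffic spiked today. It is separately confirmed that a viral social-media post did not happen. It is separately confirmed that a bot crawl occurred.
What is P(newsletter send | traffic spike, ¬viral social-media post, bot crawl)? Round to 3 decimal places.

P(newsletter send | traffic spike, ¬viral social-media post, bot crawl) ≈ 0.180

Under noisy-OR, P(traffic spike | causes) = 1 − (1−0.058)·∏(1−qᵢ) over the active causes.
Weight on newsletter send=true, given the evidence: 0.863975*0.14 = 0.120957
Normalizer over all consistent configurations: 0.64204*0.86 + 0.863975*0.14 = 0.673111
Posterior = 0.120957 / 0.673111 ≈ 0.180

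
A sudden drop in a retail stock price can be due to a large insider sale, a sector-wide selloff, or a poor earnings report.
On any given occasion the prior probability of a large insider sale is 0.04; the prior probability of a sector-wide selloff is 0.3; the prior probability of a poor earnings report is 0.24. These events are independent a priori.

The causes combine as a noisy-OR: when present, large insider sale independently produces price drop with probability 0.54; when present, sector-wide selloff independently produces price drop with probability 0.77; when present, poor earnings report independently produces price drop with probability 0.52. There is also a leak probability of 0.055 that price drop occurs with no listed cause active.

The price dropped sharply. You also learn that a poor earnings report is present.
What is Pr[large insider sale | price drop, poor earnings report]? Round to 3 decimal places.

Pr[large insider sale | price drop, poor earnings report] ≈ 0.051

Under noisy-OR, P(price drop | causes) = 1 − (1−0.055)·∏(1−qᵢ) over the active causes.
P(price drop | poor earnings report) = 0.5464·0.96·0.7 + 0.895672·0.96·0.3 + 0.791344·0.04·0.7 + 0.952009·0.04·0.3 = 0.367181 + 0.257954 + 0.022158 + 0.011424 = 0.658717
The large insider sale-present share is 0.022158 + 0.011424 = 0.033582.
P(large insider sale | price drop, poor earnings report) = 0.033582 / 0.658717 ≈ 0.051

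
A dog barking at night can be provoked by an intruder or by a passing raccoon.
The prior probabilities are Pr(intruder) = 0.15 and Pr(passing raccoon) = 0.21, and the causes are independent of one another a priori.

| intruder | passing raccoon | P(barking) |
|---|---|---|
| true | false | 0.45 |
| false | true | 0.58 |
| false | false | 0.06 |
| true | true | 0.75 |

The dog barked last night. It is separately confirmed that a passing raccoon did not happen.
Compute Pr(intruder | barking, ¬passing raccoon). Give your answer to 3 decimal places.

Pr(intruder | barking, ¬passing raccoon) ≈ 0.570

Sum P(barking|·) weighted by the priors over both values of intruder:
  P(barking | ¬passing raccoon) = 0.06*0.85 + 0.45*0.15
        = 0.051000 + 0.067500 = 0.118500
The terms with intruder present sum to 0.067500, so
  P(intruder | barking, ¬passing raccoon) = 0.067500 / 0.118500 ≈ 0.570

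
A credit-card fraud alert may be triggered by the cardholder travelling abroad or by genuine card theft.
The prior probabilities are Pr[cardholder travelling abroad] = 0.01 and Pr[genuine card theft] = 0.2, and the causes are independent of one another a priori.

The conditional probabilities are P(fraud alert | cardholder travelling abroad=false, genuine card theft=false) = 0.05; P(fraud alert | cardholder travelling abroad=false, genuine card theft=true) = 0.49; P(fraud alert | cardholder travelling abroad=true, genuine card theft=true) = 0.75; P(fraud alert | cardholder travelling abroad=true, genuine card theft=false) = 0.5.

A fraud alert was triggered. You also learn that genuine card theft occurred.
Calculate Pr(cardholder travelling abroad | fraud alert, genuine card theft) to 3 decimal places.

Pr(cardholder travelling abroad | fraud alert, genuine card theft) ≈ 0.015

Numerator (weight on configurations with cardholder travelling abroad): 0.75*0.01 = 0.007500
The normalizing constant is 0.49*0.99 + 0.75*0.01 = 0.492600
P(cardholder travelling abroad | fraud alert, genuine card theft) = 0.007500/0.492600 ≈ 0.015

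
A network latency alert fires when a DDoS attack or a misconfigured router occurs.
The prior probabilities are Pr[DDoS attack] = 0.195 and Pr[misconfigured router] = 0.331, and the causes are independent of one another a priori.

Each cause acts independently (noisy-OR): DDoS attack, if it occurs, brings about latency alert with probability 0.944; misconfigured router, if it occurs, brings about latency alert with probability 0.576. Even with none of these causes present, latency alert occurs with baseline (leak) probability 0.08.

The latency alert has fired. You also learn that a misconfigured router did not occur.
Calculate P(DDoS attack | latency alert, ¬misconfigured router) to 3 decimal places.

P(DDoS attack | latency alert, ¬misconfigured router) ≈ 0.742

Under noisy-OR, P(latency alert | causes) = 1 − (1−0.08)·∏(1−qᵢ) over the active causes.
Enumerate both values of DDoS attack and weight by the priors:
  P(latency alert | ¬misconfigured router) = 0.08·0.805 + 0.94848·0.195
        = 0.064400 + 0.184954 = 0.249354
Configurations with DDoS attack contribute 0.184954, so
  P(DDoS attack | latency alert, ¬misconfigured router) = 0.184954 / 0.249354 ≈ 0.742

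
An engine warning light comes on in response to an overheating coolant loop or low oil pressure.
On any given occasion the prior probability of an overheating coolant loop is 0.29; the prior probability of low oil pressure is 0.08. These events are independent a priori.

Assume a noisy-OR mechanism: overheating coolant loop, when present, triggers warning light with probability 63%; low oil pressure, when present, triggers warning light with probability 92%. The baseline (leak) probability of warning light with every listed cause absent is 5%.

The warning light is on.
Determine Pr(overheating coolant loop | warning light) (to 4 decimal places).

Pr(overheating coolant loop | warning light) ≈ 0.6967

Under noisy-OR, P(warning light | causes) = 1 − (1−0.05)·∏(1−qᵢ) over the active causes.
P(warning light) = 0.05·0.71·0.92 + 0.924·0.71·0.08 + 0.6485·0.29·0.92 + 0.97188·0.29·0.08 = 0.032660 + 0.052483 + 0.173020 + 0.022548 = 0.280711
Restricting to configurations with overheating coolant loop present: 0.173020 + 0.022548 = 0.195568.
Hence the posterior is 0.195568/0.280711 ≈ 0.6967.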